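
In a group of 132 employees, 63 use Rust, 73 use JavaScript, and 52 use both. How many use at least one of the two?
|A∪B| = |A| + |B| - |A∩B| = 63 + 73 - 52 = 84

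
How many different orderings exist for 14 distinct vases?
14! = 87178291200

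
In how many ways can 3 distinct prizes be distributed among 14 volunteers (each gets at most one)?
P(14,3) = 14!/(14-3)! = 2184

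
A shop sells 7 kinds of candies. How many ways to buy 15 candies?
C(15+7-1, 7-1) = C(21, 6) = 54264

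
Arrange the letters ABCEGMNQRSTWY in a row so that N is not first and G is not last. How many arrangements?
By inclusion-exclusion: 13! - 2×(13-1)! + (13-2)! = 6227020800 - 958003200 + 39916800 = 5308934400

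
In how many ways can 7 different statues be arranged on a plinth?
7! = 5040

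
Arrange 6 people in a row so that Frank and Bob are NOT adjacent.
Total - adjacent = 6! - (6-1)!×2 = 720 - 240 = 480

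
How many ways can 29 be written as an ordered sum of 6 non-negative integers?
C(29+6-1, 6-1) = C(34, 5) = 278256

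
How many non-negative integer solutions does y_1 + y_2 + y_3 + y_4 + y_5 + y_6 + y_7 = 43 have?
C(43+7-1, 7-1) = C(49, 6) = 13983816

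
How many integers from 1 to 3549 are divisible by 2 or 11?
⌊3549/2⌋ + ⌊3549/11⌋ - ⌊3549/22⌋ = 1774 + 322 - 161 = 1935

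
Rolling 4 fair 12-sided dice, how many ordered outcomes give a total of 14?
Coefficient of x^14 in (x + x² + ... + x^12)^4. By inclusion-exclusion on dice exceeding 12: Σ_j (-1)^j C(4,j)·C(14-1-12j, 3) = C(4,0)·C(13,3) = 1·286 = 286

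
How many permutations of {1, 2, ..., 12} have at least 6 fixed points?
Exactly j fixed points: C(12,j)·!(12-j); sum over j ≥ 6 (derangement numbers via !m = (m-1)·(!(m-1) + !(m-2)): !0..!6 = 1, 0, 1, 2, 9, 44, 265). Σ_{j=6}^{12} C(12,j)·!(12-j) = C(12,6)·!6 + C(12,7)·!5 + C(12,8)·!4 + C(12,9)·!3 + C(12,10)·!2 + C(12,11)·!1 + C(12,12)·!0 = 924·265 + 792·44 + 495·9 + 220·2 + 66·1 + 12·0 + 1·1 = 284670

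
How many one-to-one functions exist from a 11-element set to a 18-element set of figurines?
P(18,11) = 18!/(18-11)! = 1270312243200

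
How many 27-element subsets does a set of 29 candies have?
C(29,27) = 29!/(27!×2!) = 406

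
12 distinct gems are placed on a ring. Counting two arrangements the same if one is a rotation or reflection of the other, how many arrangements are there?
(12-1)!/2 = 39916800/2 = 19958400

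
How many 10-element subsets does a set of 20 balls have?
C(20,10) = 20!/(10!×10!) = 184756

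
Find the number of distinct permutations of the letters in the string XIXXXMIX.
8! / (1! × 2! × 5!) = 168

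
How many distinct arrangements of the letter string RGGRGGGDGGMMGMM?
15! / (4! × 2! × 8! × 1!) = 675675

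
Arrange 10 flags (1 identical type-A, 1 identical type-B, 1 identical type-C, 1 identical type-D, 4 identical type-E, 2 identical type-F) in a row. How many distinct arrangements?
10! / (1! × 1! × 1! × 1! × 4! × 2!) = 75600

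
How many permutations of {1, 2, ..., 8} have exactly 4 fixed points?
Choose the 4 fixed points C(8,4) = 70, derange the rest: !4 = Σ_{j=0}^{4} (-1)^j·4!/j! = 24 - 24 + 12 - 4 + 1 = 9. Product = 70 × 9 = 630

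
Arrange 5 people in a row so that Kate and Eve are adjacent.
Treat as block: (5-1)! × 2! = 24 × 2 = 48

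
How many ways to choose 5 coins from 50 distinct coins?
C(50,5) = 50!/(5!×45!) = 2118760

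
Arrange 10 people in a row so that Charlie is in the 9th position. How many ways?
Fix one position: (10-1)! = 362880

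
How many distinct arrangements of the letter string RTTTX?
5! / (1! × 1! × 3!) = 20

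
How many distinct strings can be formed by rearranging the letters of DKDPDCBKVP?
10! / (1! × 2! × 3! × 1! × 2! × 1!) = 151200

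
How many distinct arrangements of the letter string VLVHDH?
6! / (2! × 1! × 2! × 1!) = 180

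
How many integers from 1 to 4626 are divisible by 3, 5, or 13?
⌊4626/3⌋+⌊4626/5⌋+⌊4626/13⌋ - ⌊4626/15⌋-⌊4626/39⌋-⌊4626/65⌋ + ⌊4626/195⌋ = 1542+925+355 - 308-118-71 + 23 = 2348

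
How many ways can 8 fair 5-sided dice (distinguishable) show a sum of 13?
Coefficient of x^13 in (x + x² + ... + x^5)^8. By inclusion-exclusion on dice exceeding 5: Σ_j (-1)^j C(8,j)·C(13-1-5j, 7) = C(8,0)·C(12,7) - C(8,1)·C(7,7) = 1·792 - 8·1 = 784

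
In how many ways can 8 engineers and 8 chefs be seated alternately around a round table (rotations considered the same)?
Fix one of the engineers: (8-1)! ways for the remaining engineers, × 8! ways for the chefs = 5040 × 40320 = 203212800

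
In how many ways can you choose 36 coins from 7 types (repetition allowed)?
C(36+7-1, 7-1) = C(42, 6) = 5245786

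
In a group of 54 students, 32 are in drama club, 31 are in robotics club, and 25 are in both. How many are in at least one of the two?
|A∪B| = |A| + |B| - |A∩B| = 32 + 31 - 25 = 38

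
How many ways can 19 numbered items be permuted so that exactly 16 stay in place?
Choose the 16 fixed points C(19,16) = 969, derange the rest: !3 = Σ_{j=0}^{3} (-1)^j·3!/j! = 6 - 6 + 3 - 1 = 2. Product = 969 × 2 = 1938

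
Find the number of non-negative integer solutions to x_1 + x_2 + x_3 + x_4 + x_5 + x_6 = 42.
C(42+6-1, 6-1) = C(47, 5) = 1533939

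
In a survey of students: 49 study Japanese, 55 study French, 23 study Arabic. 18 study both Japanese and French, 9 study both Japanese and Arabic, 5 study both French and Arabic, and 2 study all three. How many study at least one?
|A∪B∪C| = 49+55+23-18-9-5+2 = 97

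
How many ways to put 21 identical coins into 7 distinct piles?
C(21+7-1, 7-1) = C(27, 6) = 296010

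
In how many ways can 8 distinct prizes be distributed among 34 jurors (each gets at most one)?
P(34,8) = 34!/(34-8)! = 732058145280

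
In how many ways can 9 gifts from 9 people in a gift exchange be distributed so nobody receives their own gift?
!9 = Σ_{j=0}^{9} (-1)^j·9!/j! = 362880 - 362880 + 181440 - 60480 + 15120 - 3024 + 504 - 72 + 9 - 1 = 133496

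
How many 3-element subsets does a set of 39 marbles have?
C(39,3) = 39!/(3!×36!) = 9139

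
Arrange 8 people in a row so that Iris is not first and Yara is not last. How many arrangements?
By inclusion-exclusion: 8! - 2×(8-1)! + (8-2)! = 40320 - 10080 + 720 = 30960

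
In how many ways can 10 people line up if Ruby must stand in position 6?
Fix one position: (10-1)! = 362880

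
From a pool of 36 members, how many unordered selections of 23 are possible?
C(36,23) = 36!/(23!×13!) = 2310789600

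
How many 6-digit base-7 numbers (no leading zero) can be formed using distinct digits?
First digit: 6 choices (nonzero). Then descending: 6 × 6 × 5 × 4 × 3 × 2 = 4320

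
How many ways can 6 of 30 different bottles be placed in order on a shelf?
P(30,6) = 30!/(30-6)! = 427518000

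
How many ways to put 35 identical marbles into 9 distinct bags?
C(35+9-1, 9-1) = C(43, 8) = 145008513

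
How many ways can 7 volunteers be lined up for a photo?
7! = 5040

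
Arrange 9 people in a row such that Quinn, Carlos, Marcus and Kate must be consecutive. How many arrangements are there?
Treat the 4 as one block: (9-4+1)! × 4! = 720 × 24 = 17280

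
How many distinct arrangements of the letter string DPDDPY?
6! / (2! × 3! × 1!) = 60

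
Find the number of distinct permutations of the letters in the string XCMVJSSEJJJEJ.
13! / (1! × 1! × 2! × 2! × 1! × 1! × 5!) = 12972960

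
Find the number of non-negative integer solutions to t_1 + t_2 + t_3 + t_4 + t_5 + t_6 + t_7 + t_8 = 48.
C(48+8-1, 8-1) = C(55, 7) = 202927725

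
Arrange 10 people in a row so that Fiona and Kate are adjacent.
Treat as block: (10-1)! × 2! = 362880 × 2 = 725760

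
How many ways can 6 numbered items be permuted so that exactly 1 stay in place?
Choose the 1 fixed point C(6,1) = 6, derange the rest: !5 = Σ_{j=0}^{5} (-1)^j·5!/j! = 120 - 120 + 60 - 20 + 5 - 1 = 44. Product = 6 × 44 = 264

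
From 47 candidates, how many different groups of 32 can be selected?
C(47,32) = 47!/(32!×15!) = 751616304549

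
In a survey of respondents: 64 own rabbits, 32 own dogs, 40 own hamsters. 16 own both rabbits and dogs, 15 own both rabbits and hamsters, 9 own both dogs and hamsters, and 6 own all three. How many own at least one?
|A∪B∪C| = 64+32+40-16-15-9+6 = 102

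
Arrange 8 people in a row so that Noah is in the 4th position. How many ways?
Fix one position: (8-1)! = 5040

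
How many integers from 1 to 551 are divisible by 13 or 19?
⌊551/13⌋ + ⌊551/19⌋ - ⌊551/247⌋ = 42 + 29 - 2 = 69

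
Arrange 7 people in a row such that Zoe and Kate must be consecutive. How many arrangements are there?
Treat the 2 as one block: (7-2+1)! × 2! = 720 × 2 = 1440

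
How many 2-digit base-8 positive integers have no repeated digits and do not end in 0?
Last digit: 7 nonzero choices. First digit: 6 (nonzero, ≠last). Middle 0: P(6,0) = 1. Total = 42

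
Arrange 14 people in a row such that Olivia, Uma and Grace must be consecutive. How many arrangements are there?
Treat the 3 as one block: (14-3+1)! × 3! = 479001600 × 6 = 2874009600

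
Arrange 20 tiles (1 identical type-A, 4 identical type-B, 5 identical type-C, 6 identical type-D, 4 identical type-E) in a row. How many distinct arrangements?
20! / (1! × 4! × 5! × 6! × 4!) = 48886437600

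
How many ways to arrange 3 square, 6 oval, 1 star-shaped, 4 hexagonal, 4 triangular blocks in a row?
18! / (3! × 6! × 1! × 4! × 4!) = 2572970400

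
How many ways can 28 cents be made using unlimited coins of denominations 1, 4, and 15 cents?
Coefficient of x^28 in 1/(1-x^1) · 1/(1-x^4) · 1/(1-x^15). Case on j = number of 15-cent coins (j = 0..1); remainder r = 28 - 15j is made from {1,4} in ⌊r/4⌋+1 ways. r = 28, 13 → 8 + 4 = 12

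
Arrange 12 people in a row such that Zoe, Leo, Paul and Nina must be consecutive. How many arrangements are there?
Treat the 4 as one block: (12-4+1)! × 4! = 362880 × 24 = 8709120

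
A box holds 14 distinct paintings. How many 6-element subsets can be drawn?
C(14,6) = 14!/(6!×8!) = 3003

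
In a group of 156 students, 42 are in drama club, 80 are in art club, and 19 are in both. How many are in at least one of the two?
|A∪B| = |A| + |B| - |A∩B| = 42 + 80 - 19 = 103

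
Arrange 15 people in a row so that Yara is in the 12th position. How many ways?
Fix one position: (15-1)! = 87178291200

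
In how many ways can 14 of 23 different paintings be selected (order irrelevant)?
C(23,14) = 23!/(14!×9!) = 817190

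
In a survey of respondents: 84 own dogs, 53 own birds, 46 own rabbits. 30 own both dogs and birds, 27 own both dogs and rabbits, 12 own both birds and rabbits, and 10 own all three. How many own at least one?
|A∪B∪C| = 84+53+46-30-27-12+10 = 124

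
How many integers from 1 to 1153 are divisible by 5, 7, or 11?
⌊1153/5⌋+⌊1153/7⌋+⌊1153/11⌋ - ⌊1153/35⌋-⌊1153/55⌋-⌊1153/77⌋ + ⌊1153/385⌋ = 230+164+104 - 32-20-14 + 2 = 434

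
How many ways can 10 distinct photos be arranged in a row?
10! = 3628800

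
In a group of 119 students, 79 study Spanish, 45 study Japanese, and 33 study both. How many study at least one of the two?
|A∪B| = |A| + |B| - |A∩B| = 79 + 45 - 33 = 91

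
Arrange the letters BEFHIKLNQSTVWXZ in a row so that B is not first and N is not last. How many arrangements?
By inclusion-exclusion: 15! - 2×(15-1)! + (15-2)! = 1307674368000 - 174356582400 + 6227020800 = 1139544806400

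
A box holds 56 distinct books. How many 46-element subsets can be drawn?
C(56,46) = 56!/(46!×10!) = 35607051480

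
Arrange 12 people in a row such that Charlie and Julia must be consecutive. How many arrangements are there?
Treat the 2 as one block: (12-2+1)! × 2! = 39916800 × 2 = 79833600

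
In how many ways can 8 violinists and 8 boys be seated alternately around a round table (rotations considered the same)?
Fix one of the violinists: (8-1)! ways for the remaining violinists, × 8! ways for the boys = 5040 × 40320 = 203212800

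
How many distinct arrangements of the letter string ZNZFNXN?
7! / (2! × 1! × 3! × 1!) = 420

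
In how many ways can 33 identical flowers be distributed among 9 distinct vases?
C(33+9-1, 9-1) = C(41, 8) = 95548245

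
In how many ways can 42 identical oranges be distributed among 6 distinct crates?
C(42+6-1, 6-1) = C(47, 5) = 1533939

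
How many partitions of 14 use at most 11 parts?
By conjugation, equals partitions of 14 into parts ≤ 11. Let r_j(i) = number of partitions of i into parts ≤ j, for i = 0..14. r_1(i) = 1 for all i; r_j(i) = r_{j-1}(i) + r_j(i-j). Rows j = 2..11: ≤2: 1 1 2 2 3 3 4 4 5 5 6 6 7 7 8; ≤3: 1 1 2 3 4 5 7 8 10 12 14 16 19 21 24; ≤4: 1 1 2 3 5 6 9 11 15 18 23 27 34 39 47; ≤5: 1 1 2 3 5 7 10 13 18 23 30 37 47 57 70; ≤6: 1 1 2 3 5 7 11 14 20 26 35 44 58 71 90; ≤7: 1 1 2 3 5 7 11 15 21 28 38 49 65 82 105; ≤8: 1 1 2 3 5 7 11 15 22 29 40 52 70 89 116; ≤9: 1 1 2 3 5 7 11 15 22 30 41 54 73 94 123; ≤10: 1 1 2 3 5 7 11 15 22 30 42 55 75 97 128; ≤11: 1 1 2 3 5 7 11 15 22 30 42 56 76 99 131. r_11(14) = 131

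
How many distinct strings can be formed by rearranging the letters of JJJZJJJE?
8! / (1! × 6! × 1!) = 56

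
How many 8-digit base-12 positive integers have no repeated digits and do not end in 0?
Last digit: 11 nonzero choices. First digit: 10 (nonzero, ≠last). Middle 6: P(10,6) = 151200. Total = 16632000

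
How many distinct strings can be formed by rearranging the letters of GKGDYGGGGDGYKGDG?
16! / (3! × 9! × 2! × 2!) = 2402400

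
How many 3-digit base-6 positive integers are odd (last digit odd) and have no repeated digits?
Last∈{1,3,5}. Last=0: 0. Last nonzero: 3×4×P(4,1) = 48. Total = 48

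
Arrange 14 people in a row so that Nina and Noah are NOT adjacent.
Total - adjacent = 14! - (14-1)!×2 = 87178291200 - 12454041600 = 74724249600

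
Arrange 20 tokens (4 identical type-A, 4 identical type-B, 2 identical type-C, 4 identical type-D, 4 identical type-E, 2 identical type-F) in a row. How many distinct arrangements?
20! / (4! × 4! × 2! × 4! × 4! × 2!) = 1833241410000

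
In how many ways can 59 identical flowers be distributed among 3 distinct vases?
C(59+3-1, 3-1) = C(61, 2) = 1830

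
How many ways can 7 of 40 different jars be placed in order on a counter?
P(40,7) = 40!/(40-7)! = 93963542400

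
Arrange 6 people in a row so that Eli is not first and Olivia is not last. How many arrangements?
By inclusion-exclusion: 6! - 2×(6-1)! + (6-2)! = 720 - 240 + 24 = 504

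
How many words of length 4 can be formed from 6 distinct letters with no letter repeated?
P(6,4) = 6!/(6-4)! = 360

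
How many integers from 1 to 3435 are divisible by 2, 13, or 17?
⌊3435/2⌋+⌊3435/13⌋+⌊3435/17⌋ - ⌊3435/26⌋-⌊3435/34⌋-⌊3435/221⌋ + ⌊3435/442⌋ = 1717+264+202 - 132-101-15 + 7 = 1942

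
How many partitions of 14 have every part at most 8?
Let r_j(i) = number of partitions of i into parts ≤ j, for i = 0..14. r_1(i) = 1 for all i; r_j(i) = r_{j-1}(i) + r_j(i-j). Rows j = 2..8: ≤2: 1 1 2 2 3 3 4 4 5 5 6 6 7 7 8; ≤3: 1 1 2 3 4 5 7 8 10 12 14 16 19 21 24; ≤4: 1 1 2 3 5 6 9 11 15 18 23 27 34 39 47; ≤5: 1 1 2 3 5 7 10 13 18 23 30 37 47 57 70; ≤6: 1 1 2 3 5 7 11 14 20 26 35 44 58 71 90; ≤7: 1 1 2 3 5 7 11 15 21 28 38 49 65 82 105; ≤8: 1 1 2 3 5 7 11 15 22 29 40 52 70 89 116. r_8(14) = 116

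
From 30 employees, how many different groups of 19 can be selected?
C(30,19) = 30!/(19!×11!) = 54627300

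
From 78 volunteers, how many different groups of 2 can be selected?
C(78,2) = 78!/(2!×76!) = 3003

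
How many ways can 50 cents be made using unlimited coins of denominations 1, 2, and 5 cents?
Coefficient of x^50 in 1/(1-x^1) · 1/(1-x^2) · 1/(1-x^5). Case on j = number of 5-cent coins (j = 0..10); remainder r = 50 - 5j is made from {1,2} in ⌊r/2⌋+1 ways. r = 50, 45, 40, 35, 30, 25, 20, 15, 10, 5, 0 → 26 + 23 + 21 + 18 + 16 + 13 + 11 + 8 + 6 + 3 + 1 = 146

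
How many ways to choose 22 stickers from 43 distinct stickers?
C(43,22) = 43!/(22!×21!) = 1052049481860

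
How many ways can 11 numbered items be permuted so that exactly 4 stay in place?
Choose the 4 fixed points C(11,4) = 330, derange the rest: !7 = Σ_{j=0}^{7} (-1)^j·7!/j! = 5040 - 5040 + 2520 - 840 + 210 - 42 + 7 - 1 = 1854. Product = 330 × 1854 = 611820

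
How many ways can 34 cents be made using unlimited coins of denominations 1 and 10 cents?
Coefficient of x^34 in 1/(1-x^1) · 1/(1-x^10). Use j coins of 10 for j = 0..⌊34/10⌋ = 3, the rest in 1s: 3 + 1 = 4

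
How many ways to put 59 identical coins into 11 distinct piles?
C(59+11-1, 11-1) = C(69, 10) = 340032449328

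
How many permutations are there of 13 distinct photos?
13! = 6227020800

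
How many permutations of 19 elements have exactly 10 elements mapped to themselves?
Choose the 10 fixed points C(19,10) = 92378, derange the rest: !9 = Σ_{j=0}^{9} (-1)^j·9!/j! = 362880 - 362880 + 181440 - 60480 + 15120 - 3024 + 504 - 72 + 9 - 1 = 133496. Product = 92378 × 133496 = 12332093488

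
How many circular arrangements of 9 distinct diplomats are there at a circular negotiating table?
Circular: fix one position, arrange the rest. (9-1)! = 40320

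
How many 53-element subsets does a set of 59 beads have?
C(59,53) = 59!/(53!×6!) = 45057474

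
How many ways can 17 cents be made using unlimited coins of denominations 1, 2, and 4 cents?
Coefficient of x^17 in 1/(1-x^1) · 1/(1-x^2) · 1/(1-x^4). Case on j = number of 4-cent coins (j = 0..4); remainder r = 17 - 4j is made from {1,2} in ⌊r/2⌋+1 ways. r = 17, 13, 9, 5, 1 → 9 + 7 + 5 + 3 + 1 = 25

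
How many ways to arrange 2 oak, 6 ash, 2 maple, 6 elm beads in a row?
16! / (2! × 6! × 2! × 6!) = 10090080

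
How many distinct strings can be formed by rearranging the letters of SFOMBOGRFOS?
11! / (1! × 1! × 1! × 1! × 2! × 3! × 2!) = 1663200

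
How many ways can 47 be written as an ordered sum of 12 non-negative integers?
C(47+12-1, 12-1) = C(58, 11) = 227692286640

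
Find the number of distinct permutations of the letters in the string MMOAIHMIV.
9! / (1! × 3! × 1! × 1! × 2! × 1!) = 30240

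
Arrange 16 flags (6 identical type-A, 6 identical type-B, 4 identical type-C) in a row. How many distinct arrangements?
16! / (6! × 6! × 4!) = 1681680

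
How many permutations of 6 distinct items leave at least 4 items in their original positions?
Exactly j fixed points: C(6,j)·!(6-j); sum over j ≥ 4 (derangement numbers via !m = (m-1)·(!(m-1) + !(m-2)): !0..!2 = 1, 0, 1). Σ_{j=4}^{6} C(6,j)·!(6-j) = C(6,4)·!2 + C(6,5)·!1 + C(6,6)·!0 = 15·1 + 6·0 + 1·1 = 16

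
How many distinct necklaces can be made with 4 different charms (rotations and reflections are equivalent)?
(4-1)!/2 = 6/2 = 3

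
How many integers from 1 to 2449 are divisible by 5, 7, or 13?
⌊2449/5⌋+⌊2449/7⌋+⌊2449/13⌋ - ⌊2449/35⌋-⌊2449/65⌋-⌊2449/91⌋ + ⌊2449/455⌋ = 489+349+188 - 69-37-26 + 5 = 899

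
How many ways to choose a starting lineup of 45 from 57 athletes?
C(57,45) = 57!/(45!×12!) = 707285522580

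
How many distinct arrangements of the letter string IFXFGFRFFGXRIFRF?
16! / (2! × 3! × 2! × 2! × 7!) = 86486400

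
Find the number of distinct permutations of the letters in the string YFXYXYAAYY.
10! / (5! × 1! × 2! × 2!) = 7560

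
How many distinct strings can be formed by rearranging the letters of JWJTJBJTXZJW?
12! / (1! × 1! × 5! × 1! × 2! × 2!) = 997920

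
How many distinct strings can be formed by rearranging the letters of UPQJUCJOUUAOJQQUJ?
17! / (1! × 3! × 2! × 1! × 4! × 5! × 1!) = 10291881600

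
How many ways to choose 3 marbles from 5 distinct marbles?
C(5,3) = 5!/(3!×2!) = 10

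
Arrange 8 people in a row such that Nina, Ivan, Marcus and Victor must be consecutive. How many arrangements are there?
Treat the 4 as one block: (8-4+1)! × 4! = 120 × 24 = 2880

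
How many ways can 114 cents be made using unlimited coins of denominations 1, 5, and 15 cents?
Coefficient of x^114 in 1/(1-x^1) · 1/(1-x^5) · 1/(1-x^15). Case on j = number of 15-cent coins (j = 0..7); remainder r = 114 - 15j is made from {1,5} in ⌊r/5⌋+1 ways. r = 114, 99, 84, 69, 54, 39, 24, 9 → 23 + 20 + 17 + 14 + 11 + 8 + 5 + 2 = 100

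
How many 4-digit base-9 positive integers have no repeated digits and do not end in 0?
Last digit: 8 nonzero choices. First digit: 7 (nonzero, ≠last). Middle 2: P(7,2) = 42. Total = 2352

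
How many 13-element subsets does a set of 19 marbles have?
C(19,13) = 19!/(13!×6!) = 27132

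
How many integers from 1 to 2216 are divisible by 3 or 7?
⌊2216/3⌋ + ⌊2216/7⌋ - ⌊2216/21⌋ = 738 + 316 - 105 = 949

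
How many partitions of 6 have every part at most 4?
Let r_j(i) = number of partitions of i into parts ≤ j, for i = 0..6. r_1(i) = 1 for all i; r_j(i) = r_{j-1}(i) + r_j(i-j). Rows j = 2..4: ≤2: 1 1 2 2 3 3 4; ≤3: 1 1 2 3 4 5 7; ≤4: 1 1 2 3 5 6 9. r_4(6) = 9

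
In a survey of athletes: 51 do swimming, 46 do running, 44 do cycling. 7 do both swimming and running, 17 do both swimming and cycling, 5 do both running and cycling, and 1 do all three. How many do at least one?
|A∪B∪C| = 51+46+44-7-17-5+1 = 113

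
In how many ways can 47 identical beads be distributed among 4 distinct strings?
C(47+4-1, 4-1) = C(50, 3) = 19600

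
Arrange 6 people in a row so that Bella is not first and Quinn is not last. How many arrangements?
By inclusion-exclusion: 6! - 2×(6-1)! + (6-2)! = 720 - 240 + 24 = 504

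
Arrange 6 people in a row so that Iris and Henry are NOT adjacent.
Total - adjacent = 6! - (6-1)!×2 = 720 - 240 = 480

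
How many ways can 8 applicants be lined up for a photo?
8! = 40320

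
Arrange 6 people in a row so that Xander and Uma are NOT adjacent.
Total - adjacent = 6! - (6-1)!×2 = 720 - 240 = 480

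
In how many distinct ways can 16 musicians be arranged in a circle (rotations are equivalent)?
Circular: fix one position, arrange the rest. (16-1)! = 1307674368000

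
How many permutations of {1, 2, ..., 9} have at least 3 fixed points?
Exactly j fixed points: C(9,j)·!(9-j); sum over j ≥ 3 (derangement numbers via !m = (m-1)·(!(m-1) + !(m-2)): !0..!6 = 1, 0, 1, 2, 9, 44, 265). Σ_{j=3}^{9} C(9,j)·!(9-j) = C(9,3)·!6 + C(9,4)·!5 + C(9,5)·!4 + C(9,6)·!3 + C(9,7)·!2 + C(9,8)·!1 + C(9,9)·!0 = 84·265 + 126·44 + 126·9 + 84·2 + 36·1 + 9·0 + 1·1 = 29143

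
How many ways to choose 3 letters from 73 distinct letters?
C(73,3) = 73!/(3!×70!) = 62196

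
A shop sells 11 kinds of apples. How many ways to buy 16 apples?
C(16+11-1, 11-1) = C(26, 10) = 5311735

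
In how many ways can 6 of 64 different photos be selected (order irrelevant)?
C(64,6) = 64!/(6!×58!) = 74974368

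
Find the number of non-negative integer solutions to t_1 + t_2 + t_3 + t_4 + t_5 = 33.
C(33+5-1, 5-1) = C(37, 4) = 66045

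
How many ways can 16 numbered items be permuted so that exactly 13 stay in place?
Choose the 13 fixed points C(16,13) = 560, derange the rest: !3 = Σ_{j=0}^{3} (-1)^j·3!/j! = 6 - 6 + 3 - 1 = 2. Product = 560 × 2 = 1120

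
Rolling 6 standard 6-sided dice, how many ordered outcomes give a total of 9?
Coefficient of x^9 in (x + x² + ... + x^6)^6. By inclusion-exclusion on dice exceeding 6: Σ_j (-1)^j C(6,j)·C(9-1-6j, 5) = C(6,0)·C(8,5) = 1·56 = 56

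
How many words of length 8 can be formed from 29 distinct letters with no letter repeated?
P(29,8) = 29!/(29-8)! = 173059286400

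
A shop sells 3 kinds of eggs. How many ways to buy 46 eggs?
C(46+3-1, 3-1) = C(48, 2) = 1128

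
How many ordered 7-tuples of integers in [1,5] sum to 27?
Coefficient of x^27 in (x + x² + ... + x^5)^7. By inclusion-exclusion on dice exceeding 5: Σ_j (-1)^j C(7,j)·C(27-1-5j, 6) = C(7,0)·C(26,6) - C(7,1)·C(21,6) + C(7,2)·C(16,6) - C(7,3)·C(11,6) + C(7,4)·C(6,6) = 1·230230 - 7·54264 + 21·8008 - 35·462 + 35·1 = 2415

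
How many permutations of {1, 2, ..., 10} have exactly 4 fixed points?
Choose the 4 fixed points C(10,4) = 210, derange the rest: !6 = Σ_{j=0}^{6} (-1)^j·6!/j! = 720 - 720 + 360 - 120 + 30 - 6 + 1 = 265. Product = 210 × 265 = 55650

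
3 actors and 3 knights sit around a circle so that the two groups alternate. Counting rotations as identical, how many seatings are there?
Fix one of the actors: (3-1)! ways for the remaining actors, × 3! ways for the knights = 2 × 6 = 12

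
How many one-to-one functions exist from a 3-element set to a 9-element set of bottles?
P(9,3) = 9!/(9-3)! = 504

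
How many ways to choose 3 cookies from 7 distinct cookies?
C(7,3) = 7!/(3!×4!) = 35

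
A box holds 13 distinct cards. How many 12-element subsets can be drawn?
C(13,12) = 13!/(12!×1!) = 13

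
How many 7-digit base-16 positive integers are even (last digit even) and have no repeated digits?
Last∈{0,2,4,6,8,10,12,14}. Last=0: 3603600. Last nonzero: 7×14×P(14,5) = 23543520. Total = 27147120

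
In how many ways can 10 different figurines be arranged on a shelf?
10! = 3628800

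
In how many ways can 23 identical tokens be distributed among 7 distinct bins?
C(23+7-1, 7-1) = C(29, 6) = 475020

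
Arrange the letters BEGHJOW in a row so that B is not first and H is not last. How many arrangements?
By inclusion-exclusion: 7! - 2×(7-1)! + (7-2)! = 5040 - 1440 + 120 = 3720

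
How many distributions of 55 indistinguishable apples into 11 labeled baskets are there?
C(55+11-1, 11-1) = C(65, 10) = 179013799328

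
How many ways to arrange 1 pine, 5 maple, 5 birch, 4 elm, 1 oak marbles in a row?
16! / (1! × 5! × 5! × 4! × 1!) = 60540480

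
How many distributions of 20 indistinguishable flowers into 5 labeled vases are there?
C(20+5-1, 5-1) = C(24, 4) = 10626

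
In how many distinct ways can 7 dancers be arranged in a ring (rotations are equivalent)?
Circular: fix one position, arrange the rest. (7-1)! = 720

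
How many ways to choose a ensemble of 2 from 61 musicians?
C(61,2) = 61!/(2!×59!) = 1830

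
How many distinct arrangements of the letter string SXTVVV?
6! / (1! × 1! × 1! × 3!) = 120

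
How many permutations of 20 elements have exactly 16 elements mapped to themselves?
Choose the 16 fixed points C(20,16) = 4845, derange the rest: !4 = Σ_{j=0}^{4} (-1)^j·4!/j! = 24 - 24 + 12 - 4 + 1 = 9. Product = 4845 × 9 = 43605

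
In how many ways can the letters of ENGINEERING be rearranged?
11! / (3! × 3! × 2! × 2! × 1!) = 277200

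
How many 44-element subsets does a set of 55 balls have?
C(55,44) = 55!/(44!×11!) = 119653565850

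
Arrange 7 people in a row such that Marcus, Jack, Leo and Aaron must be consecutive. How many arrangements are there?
Treat the 4 as one block: (7-4+1)! × 4! = 24 × 24 = 576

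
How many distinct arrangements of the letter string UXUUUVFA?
8! / (1! × 4! × 1! × 1! × 1!) = 1680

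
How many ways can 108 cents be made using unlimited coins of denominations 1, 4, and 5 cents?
Coefficient of x^108 in 1/(1-x^1) · 1/(1-x^4) · 1/(1-x^5). Case on j = number of 5-cent coins (j = 0..21); remainder r = 108 - 5j is made from {1,4} in ⌊r/4⌋+1 ways. r = 108, 103, 98, 93, 88, 83, 78, 73, 68, 63, 58, 53, 48, 43, 38, 33, 28, 23, 18, 13, 8, 3 → 28 + 26 + 25 + 24 + 23 + 21 + 20 + 19 + 18 + 16 + 15 + 14 + 13 + 11 + 10 + 9 + 8 + 6 + 5 + 4 + 3 + 1 = 319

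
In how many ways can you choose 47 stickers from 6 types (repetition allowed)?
C(47+6-1, 6-1) = C(52, 5) = 2598960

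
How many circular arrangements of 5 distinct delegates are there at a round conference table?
Circular: fix one position, arrange the rest. (5-1)! = 24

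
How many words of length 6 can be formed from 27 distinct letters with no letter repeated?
P(27,6) = 27!/(27-6)! = 213127200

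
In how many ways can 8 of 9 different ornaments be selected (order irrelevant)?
C(9,8) = 9!/(8!×1!) = 9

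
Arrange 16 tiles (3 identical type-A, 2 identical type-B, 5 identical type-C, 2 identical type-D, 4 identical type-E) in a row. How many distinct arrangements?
16! / (3! × 2! × 5! × 2! × 4!) = 302702400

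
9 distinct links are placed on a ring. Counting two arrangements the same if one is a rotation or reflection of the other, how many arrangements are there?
(9-1)!/2 = 40320/2 = 20160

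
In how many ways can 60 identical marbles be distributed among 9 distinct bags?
C(60+9-1, 9-1) = C(68, 8) = 7392009768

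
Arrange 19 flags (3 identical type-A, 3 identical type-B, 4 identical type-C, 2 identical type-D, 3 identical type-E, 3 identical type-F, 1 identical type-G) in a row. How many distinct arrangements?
19! / (3! × 3! × 4! × 2! × 3! × 3! × 1!) = 1955457504000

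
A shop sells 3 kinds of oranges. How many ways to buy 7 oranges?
C(7+3-1, 3-1) = C(9, 2) = 36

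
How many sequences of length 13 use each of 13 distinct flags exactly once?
13! = 6227020800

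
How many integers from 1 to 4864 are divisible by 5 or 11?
⌊4864/5⌋ + ⌊4864/11⌋ - ⌊4864/55⌋ = 972 + 442 - 88 = 1326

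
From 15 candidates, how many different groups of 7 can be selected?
C(15,7) = 15!/(7!×8!) = 6435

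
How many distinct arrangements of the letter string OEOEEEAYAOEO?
12! / (1! × 5! × 4! × 2!) = 83160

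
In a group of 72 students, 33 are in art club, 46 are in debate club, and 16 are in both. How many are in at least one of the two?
|A∪B| = |A| + |B| - |A∩B| = 33 + 46 - 16 = 63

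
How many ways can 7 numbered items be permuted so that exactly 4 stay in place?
Choose the 4 fixed points C(7,4) = 35, derange the rest: !3 = Σ_{j=0}^{3} (-1)^j·3!/j! = 6 - 6 + 3 - 1 = 2. Product = 35 × 2 = 70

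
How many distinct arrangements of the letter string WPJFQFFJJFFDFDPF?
16! / (3! × 2! × 7! × 2! × 1! × 1!) = 172972800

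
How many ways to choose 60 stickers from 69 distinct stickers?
C(69,60) = 69!/(60!×9!) = 56672074888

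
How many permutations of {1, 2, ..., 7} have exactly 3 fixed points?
Choose the 3 fixed points C(7,3) = 35, derange the rest: !4 = Σ_{j=0}^{4} (-1)^j·4!/j! = 24 - 24 + 12 - 4 + 1 = 9. Product = 35 × 9 = 315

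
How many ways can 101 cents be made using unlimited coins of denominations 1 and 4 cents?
Coefficient of x^101 in 1/(1-x^1) · 1/(1-x^4). Use j coins of 4 for j = 0..⌊101/4⌋ = 25, the rest in 1s: 25 + 1 = 26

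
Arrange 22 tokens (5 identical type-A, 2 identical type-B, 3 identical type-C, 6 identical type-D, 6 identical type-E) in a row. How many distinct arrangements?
22! / (5! × 2! × 3! × 6! × 6!) = 1505702278080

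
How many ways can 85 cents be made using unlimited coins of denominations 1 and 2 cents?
Coefficient of x^85 in 1/(1-x^1) · 1/(1-x^2). Use j coins of 2 for j = 0..⌊85/2⌋ = 42, the rest in 1s: 42 + 1 = 43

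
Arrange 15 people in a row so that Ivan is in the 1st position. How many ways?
Fix one position: (15-1)! = 87178291200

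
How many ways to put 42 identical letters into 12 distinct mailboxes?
C(42+12-1, 12-1) = C(53, 11) = 76223753060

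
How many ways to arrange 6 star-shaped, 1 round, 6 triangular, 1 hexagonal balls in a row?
14! / (6! × 1! × 6! × 1!) = 168168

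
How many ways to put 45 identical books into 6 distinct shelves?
C(45+6-1, 6-1) = C(50, 5) = 2118760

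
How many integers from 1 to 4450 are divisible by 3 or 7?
⌊4450/3⌋ + ⌊4450/7⌋ - ⌊4450/21⌋ = 1483 + 635 - 211 = 1907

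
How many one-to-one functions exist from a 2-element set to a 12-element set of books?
P(12,2) = 12!/(12-2)! = 132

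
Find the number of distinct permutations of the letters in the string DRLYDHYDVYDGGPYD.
16! / (1! × 2! × 1! × 1! × 4! × 5! × 1! × 1!) = 3632428800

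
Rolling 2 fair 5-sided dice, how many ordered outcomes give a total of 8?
Coefficient of x^8 in (x + x² + ... + x^5)^2. By inclusion-exclusion on dice exceeding 5: Σ_j (-1)^j C(2,j)·C(8-1-5j, 1) = C(2,0)·C(7,1) - C(2,1)·C(2,1) = 1·7 - 2·2 = 3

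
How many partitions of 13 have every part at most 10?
Let r_j(i) = number of partitions of i into parts ≤ j, for i = 0..13. r_1(i) = 1 for all i; r_j(i) = r_{j-1}(i) + r_j(i-j). Rows j = 2..10: ≤2: 1 1 2 2 3 3 4 4 5 5 6 6 7 7; ≤3: 1 1 2 3 4 5 7 8 10 12 14 16 19 21; ≤4: 1 1 2 3 5 6 9 11 15 18 23 27 34 39; ≤5: 1 1 2 3 5 7 10 13 18 23 30 37 47 57; ≤6: 1 1 2 3 5 7 11 14 20 26 35 44 58 71; ≤7: 1 1 2 3 5 7 11 15 21 28 38 49 65 82; ≤8: 1 1 2 3 5 7 11 15 22 29 40 52 70 89; ≤9: 1 1 2 3 5 7 11 15 22 30 41 54 73 94; ≤10: 1 1 2 3 5 7 11 15 22 30 42 55 75 97. r_10(13) = 97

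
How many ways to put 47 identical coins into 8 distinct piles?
C(47+8-1, 8-1) = C(54, 7) = 177100560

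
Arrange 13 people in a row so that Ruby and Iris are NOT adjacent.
Total - adjacent = 13! - (13-1)!×2 = 6227020800 - 958003200 = 5269017600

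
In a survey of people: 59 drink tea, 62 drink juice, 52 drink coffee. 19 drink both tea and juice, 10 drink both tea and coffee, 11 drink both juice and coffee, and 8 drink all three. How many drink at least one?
|A∪B∪C| = 59+62+52-19-10-11+8 = 141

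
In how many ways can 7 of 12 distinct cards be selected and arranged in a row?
P(12,7) = 12!/(12-7)! = 3991680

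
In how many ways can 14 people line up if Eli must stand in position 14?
Fix one position: (14-1)! = 6227020800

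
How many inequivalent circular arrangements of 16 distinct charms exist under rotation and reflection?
(16-1)!/2 = 1307674368000/2 = 653837184000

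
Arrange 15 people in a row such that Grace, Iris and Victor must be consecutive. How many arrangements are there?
Treat the 3 as one block: (15-3+1)! × 3! = 6227020800 × 6 = 37362124800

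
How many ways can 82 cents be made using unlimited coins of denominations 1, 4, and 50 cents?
Coefficient of x^82 in 1/(1-x^1) · 1/(1-x^4) · 1/(1-x^50). Case on j = number of 50-cent coins (j = 0..1); remainder r = 82 - 50j is made from {1,4} in ⌊r/4⌋+1 ways. r = 82, 32 → 21 + 9 = 30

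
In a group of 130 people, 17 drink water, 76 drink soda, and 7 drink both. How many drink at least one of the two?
|A∪B| = |A| + |B| - |A∩B| = 17 + 76 - 7 = 86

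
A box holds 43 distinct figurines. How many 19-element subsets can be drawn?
C(43,19) = 43!/(19!×24!) = 800472431850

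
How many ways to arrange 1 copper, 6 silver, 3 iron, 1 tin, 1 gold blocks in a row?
12! / (1! × 6! × 3! × 1! × 1!) = 110880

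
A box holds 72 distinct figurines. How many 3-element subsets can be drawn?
C(72,3) = 72!/(3!×69!) = 59640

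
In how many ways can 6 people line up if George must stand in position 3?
Fix one position: (6-1)! = 120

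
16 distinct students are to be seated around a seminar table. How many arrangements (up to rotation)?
Circular: fix one position, arrange the rest. (16-1)! = 1307674368000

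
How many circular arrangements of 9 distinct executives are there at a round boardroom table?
Circular: fix one position, arrange the rest. (9-1)! = 40320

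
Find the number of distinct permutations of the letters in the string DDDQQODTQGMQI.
13! / (1! × 1! × 4! × 1! × 4! × 1! × 1!) = 10810800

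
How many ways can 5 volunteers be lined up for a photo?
5! = 120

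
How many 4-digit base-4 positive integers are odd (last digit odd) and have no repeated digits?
Last∈{1,3}. Last=0: 0. Last nonzero: 2×2×P(2,2) = 8. Total = 8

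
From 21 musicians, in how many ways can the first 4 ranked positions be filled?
P(21,4) = 21!/(21-4)! = 143640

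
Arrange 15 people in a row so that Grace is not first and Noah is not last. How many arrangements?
By inclusion-exclusion: 15! - 2×(15-1)! + (15-2)! = 1307674368000 - 174356582400 + 6227020800 = 1139544806400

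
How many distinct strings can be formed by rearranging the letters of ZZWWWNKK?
8! / (3! × 1! × 2! × 2!) = 1680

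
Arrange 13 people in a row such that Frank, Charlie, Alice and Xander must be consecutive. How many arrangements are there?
Treat the 4 as one block: (13-4+1)! × 4! = 3628800 × 24 = 87091200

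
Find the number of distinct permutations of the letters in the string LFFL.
4! / (2! × 2!) = 6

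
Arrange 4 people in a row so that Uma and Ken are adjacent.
Treat as block: (4-1)! × 2! = 6 × 2 = 12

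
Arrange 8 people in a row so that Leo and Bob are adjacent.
Treat as block: (8-1)! × 2! = 5040 × 2 = 10080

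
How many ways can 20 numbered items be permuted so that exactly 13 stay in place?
Choose the 13 fixed points C(20,13) = 77520, derange the rest: !7 = Σ_{j=0}^{7} (-1)^j·7!/j! = 5040 - 5040 + 2520 - 840 + 210 - 42 + 7 - 1 = 1854. Product = 77520 × 1854 = 143722080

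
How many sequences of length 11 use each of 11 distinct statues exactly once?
11! = 39916800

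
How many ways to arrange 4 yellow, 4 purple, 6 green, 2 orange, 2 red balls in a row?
18! / (4! × 4! × 6! × 2! × 2!) = 3859455600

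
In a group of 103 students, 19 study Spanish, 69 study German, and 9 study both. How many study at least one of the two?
|A∪B| = |A| + |B| - |A∩B| = 19 + 69 - 9 = 79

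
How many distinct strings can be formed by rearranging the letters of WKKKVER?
7! / (1! × 1! × 1! × 1! × 3!) = 840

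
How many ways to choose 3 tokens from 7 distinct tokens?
C(7,3) = 7!/(3!×4!) = 35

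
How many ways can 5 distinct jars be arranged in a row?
5! = 120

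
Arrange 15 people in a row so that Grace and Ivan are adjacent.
Treat as block: (15-1)! × 2! = 87178291200 × 2 = 174356582400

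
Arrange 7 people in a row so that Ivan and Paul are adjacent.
Treat as block: (7-1)! × 2! = 720 × 2 = 1440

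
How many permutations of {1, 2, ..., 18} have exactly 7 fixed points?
Choose the 7 fixed points C(18,7) = 31824, derange the rest: !11 = Σ_{j=0}^{11} (-1)^j·11!/j! = 39916800 - 39916800 + 19958400 - 6652800 + 1663200 - 332640 + 55440 - 7920 + 990 - 110 + 11 - 1 = 14684570. Product = 31824 × 14684570 = 467321755680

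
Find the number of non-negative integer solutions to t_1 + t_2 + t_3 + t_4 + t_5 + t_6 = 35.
C(35+6-1, 6-1) = C(40, 5) = 658008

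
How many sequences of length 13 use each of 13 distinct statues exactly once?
13! = 6227020800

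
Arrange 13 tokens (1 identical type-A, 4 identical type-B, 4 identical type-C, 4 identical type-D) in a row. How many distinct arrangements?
13! / (1! × 4! × 4! × 4!) = 450450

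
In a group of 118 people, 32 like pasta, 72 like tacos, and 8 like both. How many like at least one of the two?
|A∪B| = |A| + |B| - |A∩B| = 32 + 72 - 8 = 96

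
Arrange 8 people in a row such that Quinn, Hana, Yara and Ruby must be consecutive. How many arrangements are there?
Treat the 4 as one block: (8-4+1)! × 4! = 120 × 24 = 2880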